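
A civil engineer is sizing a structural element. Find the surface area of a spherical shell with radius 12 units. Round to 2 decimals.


Shape: sphere
Radius r = 12 units
Formula: SA = 4 * pi * r^2
r^2 = 144
SA = 4 * pi * 144
SA = 576 * pi
SA = 1809.56
1809.56 units^2


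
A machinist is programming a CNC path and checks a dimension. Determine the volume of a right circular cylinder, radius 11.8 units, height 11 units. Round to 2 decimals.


Shape: cylinder
Radius r = 11.8 units, Height h = 11 units
Formula: V = pi * r^2 * h
r^2 = 139.24
V = pi * 139.24 * 11
V = 1531.64 * pi
V = 4811.79
4811.79 units^3


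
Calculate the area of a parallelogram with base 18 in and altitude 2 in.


Shape: parallelogram
Base b = 18 in, Height h = 2 in
Formula: A = b * h
A = 18 * 2
A = 36
36 in^2


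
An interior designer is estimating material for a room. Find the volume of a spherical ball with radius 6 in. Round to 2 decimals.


Shape: sphere
Radius r = 6 in
Formula: V = (4/3) * pi * r^3
r^3 = 216
(4/3) * 216 = 288
V = 288 * pi
V = 904.78
904.78 in^3


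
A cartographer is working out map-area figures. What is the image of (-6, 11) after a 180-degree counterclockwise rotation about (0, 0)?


Transformation: rotation about the origin
Original point: (-6, 11)
Rule for 180 deg: (x, y) -> (-x, -y)
Apply: (-6, 11) -> (6, -11)
(6, -11)


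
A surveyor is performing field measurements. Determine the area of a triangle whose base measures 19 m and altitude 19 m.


Shape: triangle
Base b = 19 m, Height h = 19 m
Formula: A = (1/2) * b * h
A = 0.5 * 19 * 19
A = 0.5 * 361
A = 180.5
180.5 m^2


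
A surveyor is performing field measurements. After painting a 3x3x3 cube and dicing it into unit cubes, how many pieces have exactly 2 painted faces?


Large cube: 3 x 3 x 3, cut into unit cubes.
n = 3, so n - 2 = 1
Cubes with 2 painted faces lie along the edges, excluding corners.
A cube has 12 edges; each contributes (n - 2) = 1 such cubes.
Count = 12 * 1 = 12
12 unit cubes


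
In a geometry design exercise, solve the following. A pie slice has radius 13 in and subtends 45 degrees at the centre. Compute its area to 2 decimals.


Shape: circular sector
Radius r = 13 in, Angle = 45 degrees
Formula: A = (angle/360) * pi * r^2
r^2 = 169
Fraction of circle = 45/360
A = (45/360) * pi * 169
A = 21.125 * pi
A = 66.37
66.37 in^2


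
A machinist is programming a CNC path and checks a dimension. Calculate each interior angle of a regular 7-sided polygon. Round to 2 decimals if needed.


Shape: regular heptagon (7 sides)
Formula: interior angle = (n - 2) * 180 / n
(n - 2) = 5
(n - 2) * 180 = 900
angle = 900 / 7
angle = 128.57
128.57 degrees


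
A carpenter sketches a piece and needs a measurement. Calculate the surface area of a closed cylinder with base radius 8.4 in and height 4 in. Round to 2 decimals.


Shape: closed cylinder
Radius r = 8.4 in, Height h = 4 in
Formula: SA = 2*pi*r^2 + 2*pi*r*h = 2*pi*r*(r + h)
r + h = 12.4
2 * r * (r + h) = 2 * 8.4 * 12.4 = 208.32
SA = 208.32 * pi
SA = 654.46
654.46 in^2


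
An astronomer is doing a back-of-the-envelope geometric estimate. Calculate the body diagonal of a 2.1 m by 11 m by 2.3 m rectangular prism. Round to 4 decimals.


Shape: rectangular box (space diagonal)
l = 2.1 m, w = 11 m, h = 2.3 m
Visualize: the diagonal of the base, then a right triangle with that diagonal and the height.
Formula: d = sqrt(l^2 + w^2 + h^2)
l^2 + w^2 + h^2 = 4.41 + 121 + 5.29 = 130.7
d = sqrt(130.7)
d = 11.4324
11.4324 m


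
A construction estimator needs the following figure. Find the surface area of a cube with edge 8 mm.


Shape: cube
Side s = 8 mm
A cube has 6 square faces.
Formula: SA = 6 * s^2
s^2 = 64
SA = 6 * 64
SA = 384
384 mm^2


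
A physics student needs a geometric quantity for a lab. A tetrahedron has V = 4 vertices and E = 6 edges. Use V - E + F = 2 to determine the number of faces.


Polyhedron: tetrahedron
Euler's formula for convex polyhedra: V - E + F = 2
Given: V = 4 vertices and E = 6 edges
Solve for F:
F = 2 + E - V = 2 + 6 - 4 = 4
4 faces


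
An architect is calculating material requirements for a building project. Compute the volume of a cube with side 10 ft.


Shape: cube
Side s = 10 ft
Formula: V = s^3
V = 10 * 10 * 10
V = 100 * 10
V = 1000
1000 ft^3


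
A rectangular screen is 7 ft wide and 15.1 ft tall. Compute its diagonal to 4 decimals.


Shape: rectangle (diagonal via Pythagoras)
Sides: 7 ft and 15.1 ft
Formula: d = sqrt(l^2 + w^2)
l^2 = 49, w^2 = 228.01
l^2 + w^2 = 277.01
d = sqrt(277.01)
d = 16.6436
16.6436 ft


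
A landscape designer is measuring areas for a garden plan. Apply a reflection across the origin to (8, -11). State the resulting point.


Transformation: reflection
Original point: (8, -11)
Rule for reflection through the origin: (x, y) -> (-x, -y)
Apply: (8, -11) -> (-8, 11)
(-8, 11)


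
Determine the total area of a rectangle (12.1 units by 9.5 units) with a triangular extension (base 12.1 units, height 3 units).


Composite shape: rectangle + triangle
Rectangle area = 12.1 * 9.5 = 114.95
Triangle area = 0.5 * 12.1 * 3 = 18.15
Total = 114.95 + 18.15
Total = 133.1
133.1 units^2


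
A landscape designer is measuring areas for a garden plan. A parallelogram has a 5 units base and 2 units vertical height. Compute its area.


Shape: parallelogram
Base b = 5 units, Height h = 2 units
Formula: A = b * h
A = 5 * 2
A = 10
10 units^2


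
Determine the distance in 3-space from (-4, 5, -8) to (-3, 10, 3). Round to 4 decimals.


3D distance between two points
P1 = (-4, 5, -8), P2 = (-3, 10, 3)
Formula: d = sqrt((x2-x1)^2 + (y2-y1)^2 + (z2-z1)^2)
dx = -3 - -4 = 1
dy = 10 - 5 = 5
dz = 3 - -8 = 11
dx^2 + dy^2 + dz^2 = 1 + 25 + 121 = 147
d = sqrt(147)
d = 12.1244
12.1244 units


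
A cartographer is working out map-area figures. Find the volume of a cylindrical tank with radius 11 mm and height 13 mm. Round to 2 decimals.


Shape: cylinder
Radius r = 11 mm, Height h = 13 mm
Formula: V = pi * r^2 * h
r^2 = 121
V = pi * 121 * 13
V = 1573 * pi
V = 4941.73
4941.73 mm^3


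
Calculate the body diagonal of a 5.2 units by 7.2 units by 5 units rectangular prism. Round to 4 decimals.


Shape: rectangular box (space diagonal)
l = 5.2 units, w = 7.2 units, h = 5 units
Visualize: the diagonal of the base, then a right triangle with that diagonal and the height.
Formula: d = sqrt(l^2 + w^2 + h^2)
l^2 + w^2 + h^2 = 27.04 + 51.84 + 25 = 103.88
d = sqrt(103.88)
d = 10.1922
10.1922 units


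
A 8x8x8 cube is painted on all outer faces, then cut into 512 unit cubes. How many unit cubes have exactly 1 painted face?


Large cube: 8 x 8 x 8, cut into unit cubes.
n = 8, so n - 2 = 6
Cubes with 1 painted face lie in the interior of each face.
A cube has 6 faces; each contributes (n - 2)^2 = 36 such cubes.
Count = 6 * 36 = 216
216 unit cubes


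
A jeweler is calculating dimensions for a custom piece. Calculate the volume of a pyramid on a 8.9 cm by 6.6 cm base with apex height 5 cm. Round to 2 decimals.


Shape: rectangular pyramid
Base: 8.9 cm x 6.6 cm, Height h = 5 cm
Formula: V = (1/3) * base_area * h
base_area = 8.9 * 6.6 = 58.74
base_area * h = 58.74 * 5 = 293.7
V = 293.7 / 3
V = 97.9
97.9 cm^3


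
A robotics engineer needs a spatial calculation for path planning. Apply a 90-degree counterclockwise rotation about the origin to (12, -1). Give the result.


Transformation: rotation about the origin
Original point: (12, -1)
Rule for 90 deg counterclockwise: (x, y) -> (-y, x)
Apply: (12, -1) -> (1, 12)
(1, 12)


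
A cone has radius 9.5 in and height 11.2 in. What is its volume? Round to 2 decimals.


Shape: cone
Radius r = 9.5 in, Height h = 11.2 in
Formula: V = (1/3) * pi * r^2 * h
r^2 = 90.25
pi * r^2 * h = pi * 90.25 * 11.2 = 1010.8 * pi
V = 1010.8 * pi / 3
V = 1058.51
1058.51 in^3


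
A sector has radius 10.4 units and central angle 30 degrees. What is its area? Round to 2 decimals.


Shape: circular sector
Radius r = 10.4 units, Angle = 30 degrees
Formula: A = (angle/360) * pi * r^2
r^2 = 108.16
Fraction of circle = 30/360
A = (30/360) * pi * 108.16
A = 9.013333 * pi
A = 28.32
28.32 units^2


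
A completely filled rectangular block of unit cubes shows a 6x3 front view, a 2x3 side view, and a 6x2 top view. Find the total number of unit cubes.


Orthographic views of a solid rectangular block:
Front view 6 x 3 -> length = 6, height = 3
Side view 2 x 3 -> width = 2, height = 3 (consistent)
Top view 6 x 2 -> confirms length = 6, width = 2
The block is 6 x 2 x 3.
Total unit cubes = 6 * 2 * 3 = 36
36 unit cubes


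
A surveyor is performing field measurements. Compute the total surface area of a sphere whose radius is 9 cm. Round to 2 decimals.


Shape: sphere
Radius r = 9 cm
Formula: SA = 4 * pi * r^2
r^2 = 81
SA = 4 * pi * 81
SA = 324 * pi
SA = 1017.88
1017.88 cm^2


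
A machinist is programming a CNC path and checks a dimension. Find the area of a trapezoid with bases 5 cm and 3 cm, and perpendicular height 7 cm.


Shape: trapezoid
Parallel sides a = 5 cm, b = 3 cm; Height h = 7 cm
Formula: A = (a + b) * h / 2
a + b = 5 + 3 = 8
A = 8 * 7 / 2
A = 56 / 2
A = 28
28 cm^2


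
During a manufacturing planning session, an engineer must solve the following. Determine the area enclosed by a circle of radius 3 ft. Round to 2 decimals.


Shape: circle
Radius r = 3 ft
Formula: A = pi * r^2
r^2 = 3^2 = 9
A = pi * 9
A = 28.27
28.27 ft^2


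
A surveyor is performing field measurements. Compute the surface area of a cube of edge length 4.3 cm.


Shape: cube
Side s = 4.3 cm
A cube has 6 square faces.
Formula: SA = 6 * s^2
s^2 = 18.49
SA = 6 * 18.49
SA = 110.94
110.94 cm^2


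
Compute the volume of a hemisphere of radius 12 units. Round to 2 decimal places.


Shape: hemisphere (half of a sphere)
Radius r = 12 units
Formula: V = (1/2) * (4/3) * pi * r^3 = (2/3) * pi * r^3
r^3 = 1728
(2/3) * 1728 = 1152
V = 1152 * pi
V = 3619.11
3619.11 units^3


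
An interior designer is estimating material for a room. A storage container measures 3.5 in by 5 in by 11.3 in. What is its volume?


Shape: rectangular prism
l = 3.5 in, w = 5 in, h = 11.3 in
Formula: V = l * w * h
V = 3.5 * 5 * 11.3
V = 17.5 * 11.3
V = 197.75
197.75 in^3


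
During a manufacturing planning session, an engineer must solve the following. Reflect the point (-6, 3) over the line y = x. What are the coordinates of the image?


Transformation: reflection
Original point: (-6, 3)
Rule for reflection over y = x: (x, y) -> (y, x)
Apply: (-6, 3) -> (3, -6)
(3, -6)


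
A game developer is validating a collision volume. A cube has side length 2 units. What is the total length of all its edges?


Shape: cube
Side s = 2 units
A cube has 12 edges, all equal.
Formula: total edge length = 12 * s
Total = 12 * 2
Total = 24
24 units


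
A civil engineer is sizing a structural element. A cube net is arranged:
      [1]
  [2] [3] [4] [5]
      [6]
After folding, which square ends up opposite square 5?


Net: cross layout. Take square 3 as the base (bottom).
Fold the four squares in the horizontal row up around 3: 2 -> left, 4 -> right, 5 wraps to the top.
Fold 1 and 6 up from 3: 1 -> back, 6 -> front.
Opposite pairs are therefore: (1, 6), (2, 4), (3, 5).
Face 5 is opposite face 3.
face 3


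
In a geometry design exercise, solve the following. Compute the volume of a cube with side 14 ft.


Shape: cube
Side s = 14 ft
Formula: V = s^3
V = 14 * 14 * 14
V = 196 * 14
V = 2744
2744 ft^3


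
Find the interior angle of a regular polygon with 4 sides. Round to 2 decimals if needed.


Shape: regular square (4 sides)
Formula: interior angle = (n - 2) * 180 / n
(n - 2) = 2
(n - 2) * 180 = 360
angle = 360 / 4
angle = 90
90 degrees


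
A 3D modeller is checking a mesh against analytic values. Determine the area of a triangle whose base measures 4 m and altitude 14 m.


Shape: triangle
Base b = 4 m, Height h = 14 m
Formula: A = (1/2) * b * h
A = 0.5 * 4 * 14
A = 0.5 * 56
A = 28
28 m^2


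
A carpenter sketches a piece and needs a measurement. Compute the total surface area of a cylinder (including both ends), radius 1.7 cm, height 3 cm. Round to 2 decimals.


Shape: closed cylinder
Radius r = 1.7 cm, Height h = 3 cm
Formula: SA = 2*pi*r^2 + 2*pi*r*h = 2*pi*r*(r + h)
r + h = 4.7
2 * r * (r + h) = 2 * 1.7 * 4.7 = 15.98
SA = 15.98 * pi
SA = 50.2
50.2 cm^2


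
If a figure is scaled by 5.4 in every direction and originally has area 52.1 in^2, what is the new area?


Linear scale factor k = 5.4
Original area = 52.1 in^2
Rule: under a linear scaling by k, areas scale by k^2.
k^2 = 5.4^2 = 29.16
New area = 52.1 * 29.16
New area = 1519.236
1519.236 in^2


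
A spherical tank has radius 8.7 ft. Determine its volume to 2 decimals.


Shape: sphere
Radius r = 8.7 ft
Formula: V = (4/3) * pi * r^3
r^3 = 658.503
(4/3) * 658.503 = 878.004
V = 878.004 * pi
V = 2758.33
2758.33 ft^3


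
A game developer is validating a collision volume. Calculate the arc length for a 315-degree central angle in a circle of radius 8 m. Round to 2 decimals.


Shape: circular arc
Radius r = 8 m, Angle = 315 degrees
Formula: L = (angle/360) * 2 * pi * r
2 * pi * r = 16 * pi
L = (315/360) * 16 * pi
L = 14 * pi
L = 43.98
43.98 m


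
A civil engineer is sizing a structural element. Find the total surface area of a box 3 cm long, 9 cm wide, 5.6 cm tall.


Shape: rectangular prism
l = 3 cm, w = 9 cm, h = 5.6 cm
Formula: SA = 2(lw + lh + wh)
lw = 27, lh = 16.8, wh = 50.4
lw + lh + wh = 94.2
SA = 2 * 94.2
SA = 188.4
188.4 cm^2


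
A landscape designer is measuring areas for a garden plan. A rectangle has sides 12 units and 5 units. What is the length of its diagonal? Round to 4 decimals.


Shape: rectangle (diagonal via Pythagoras)
Sides: 12 units and 5 units
Formula: d = sqrt(l^2 + w^2)
l^2 = 144, w^2 = 25
l^2 + w^2 = 169
d = sqrt(169)
d = 13.0
13 units


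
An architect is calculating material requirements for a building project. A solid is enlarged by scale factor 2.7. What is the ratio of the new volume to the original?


Linear scale factor k = 2.7
Rule: under a linear scaling by k, volumes scale by k^3.
k^3 = 2.7 * 2.7 * 2.7
k^3 = 7.29 * 2.7
k^3 = 19.683
Volume scales by a factor of 19.683.
19.683 (dimensionless)


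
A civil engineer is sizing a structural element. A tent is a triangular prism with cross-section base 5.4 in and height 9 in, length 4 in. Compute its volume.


Shape: triangular prism
Triangle base = 5.4 in, triangle height = 9 in, prism length L = 4 in
Formula: V = (1/2 * b * h_tri) * L
Cross-section area = 0.5 * 5.4 * 9 = 24.3
V = 24.3 * 4
V = 97.2
97.2 in^3


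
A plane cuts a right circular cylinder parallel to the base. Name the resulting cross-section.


Solid: right circular cylinder
Cutting plane: parallel to the base
Visualize the intersection of the plane with the solid's surface.
The boundary of the cut region is a circle.
circle


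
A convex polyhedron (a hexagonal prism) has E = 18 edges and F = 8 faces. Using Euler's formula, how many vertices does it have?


Polyhedron: hexagonal prism
Euler's formula for convex polyhedra: V - E + F = 2
Given: E = 18 edges and F = 8 faces
Solve for V:
V = 2 + E - F = 2 + 18 - 8 = 12
12 vertices


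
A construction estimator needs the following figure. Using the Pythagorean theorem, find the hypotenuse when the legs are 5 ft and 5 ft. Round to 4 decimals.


Shape: right triangle
Legs a = 5 ft, b = 5 ft
Formula: c = sqrt(a^2 + b^2)
a^2 = 25, b^2 = 25
a^2 + b^2 = 50
c = sqrt(50)
c = 7.0711
7.0711 ft


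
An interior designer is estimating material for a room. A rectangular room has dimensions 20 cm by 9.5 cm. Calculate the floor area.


Shape: rectangle
Length l = 20 cm, Width w = 9.5 cm
Formula: A = l * w
A = 20 * 9.5
A = 190
190 cm^2


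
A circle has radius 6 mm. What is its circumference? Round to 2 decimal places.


Shape: circle
Radius r = 6 mm
Formula: C = 2 * pi * r
C = 2 * pi * 6
C = 12 * pi
C = 37.7
37.7 mm


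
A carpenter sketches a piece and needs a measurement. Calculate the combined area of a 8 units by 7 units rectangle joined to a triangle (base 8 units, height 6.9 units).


Composite shape: rectangle + triangle
Rectangle area = 8 * 7 = 56
Triangle area = 0.5 * 8 * 6.9 = 27.6
Total = 56 + 27.6
Total = 83.6
83.6 units^2


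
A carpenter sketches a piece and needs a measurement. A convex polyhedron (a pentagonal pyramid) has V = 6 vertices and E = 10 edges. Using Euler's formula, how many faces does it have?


Polyhedron: pentagonal pyramid
Euler's formula for convex polyhedra: V - E + F = 2
Given: V = 6 vertices and E = 10 edges
Solve for F:
F = 2 + E - V = 2 + 10 - 6 = 6
6 faces


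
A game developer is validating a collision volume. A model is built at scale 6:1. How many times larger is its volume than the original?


Linear scale factor k = 6
Rule: under a linear scaling by k, volumes scale by k^3.
k^3 = 6 * 6 * 6
k^3 = 36 * 6
k^3 = 216
Volume scales by a factor of 216.
216 (dimensionless)


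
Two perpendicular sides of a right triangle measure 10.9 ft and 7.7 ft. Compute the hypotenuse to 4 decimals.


Shape: right triangle
Legs a = 10.9 ft, b = 7.7 ft
Formula: c = sqrt(a^2 + b^2)
a^2 = 118.81, b^2 = 59.29
a^2 + b^2 = 178.1
c = sqrt(178.1)
c = 13.3454
13.3454 ft


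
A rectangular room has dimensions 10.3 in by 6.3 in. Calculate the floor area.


Shape: rectangle
Length l = 10.3 in, Width w = 6.3 in
Formula: A = l * w
A = 10.3 * 6.3
A = 64.89
64.89 in^2


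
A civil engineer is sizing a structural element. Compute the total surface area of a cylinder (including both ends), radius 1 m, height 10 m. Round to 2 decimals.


Shape: closed cylinder
Radius r = 1 m, Height h = 10 m
Formula: SA = 2*pi*r^2 + 2*pi*r*h = 2*pi*r*(r + h)
r + h = 11
2 * r * (r + h) = 2 * 1 * 11 = 22
SA = 22 * pi
SA = 69.12
69.12 m^2


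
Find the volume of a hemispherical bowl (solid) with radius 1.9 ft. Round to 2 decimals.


Shape: hemisphere (half of a sphere)
Radius r = 1.9 ft
Formula: V = (1/2) * (4/3) * pi * r^3 = (2/3) * pi * r^3
r^3 = 6.859
(2/3) * 6.859 = 4.572667
V = 4.572667 * pi
V = 14.37
14.37 ft^3


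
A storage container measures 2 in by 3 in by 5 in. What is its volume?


Shape: rectangular prism
l = 2 in, w = 3 in, h = 5 in
Formula: V = l * w * h
V = 2 * 3 * 5
V = 6 * 5
V = 30
30 in^3


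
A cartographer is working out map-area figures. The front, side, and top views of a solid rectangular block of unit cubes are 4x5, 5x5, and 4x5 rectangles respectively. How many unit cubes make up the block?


Orthographic views of a solid rectangular block:
Front view 4 x 5 -> length = 4, height = 5
Side view 5 x 5 -> width = 5, height = 5 (consistent)
Top view 4 x 5 -> confirms length = 4, width = 5
The block is 4 x 5 x 5.
Total unit cubes = 4 * 5 * 5 = 100
100 unit cubes


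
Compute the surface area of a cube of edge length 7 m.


Shape: cube
Side s = 7 m
A cube has 6 square faces.
Formula: SA = 6 * s^2
s^2 = 49
SA = 6 * 49
SA = 294
294 m^2


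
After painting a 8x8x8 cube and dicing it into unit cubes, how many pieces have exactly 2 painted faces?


Large cube: 8 x 8 x 8, cut into unit cubes.
n = 8, so n - 2 = 6
Cubes with 2 painted faces lie along the edges, excluding corners.
A cube has 12 edges; each contributes (n - 2) = 6 such cubes.
Count = 12 * 6 = 72
72 unit cubes


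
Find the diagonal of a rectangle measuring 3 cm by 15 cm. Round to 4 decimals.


Shape: rectangle (diagonal via Pythagoras)
Sides: 3 cm and 15 cm
Formula: d = sqrt(l^2 + w^2)
l^2 = 9, w^2 = 225
l^2 + w^2 = 234
d = sqrt(234)
d = 15.2971
15.2971 cm


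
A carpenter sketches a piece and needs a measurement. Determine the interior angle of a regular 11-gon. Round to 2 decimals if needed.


Shape: regular hendecagon (11 sides)
Formula: interior angle = (n - 2) * 180 / n
(n - 2) = 9
(n - 2) * 180 = 1620
angle = 1620 / 11
angle = 147.27
147.27 degrees


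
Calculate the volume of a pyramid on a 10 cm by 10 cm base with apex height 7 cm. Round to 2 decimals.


Shape: rectangular pyramid
Base: 10 cm x 10 cm, Height h = 7 cm
Formula: V = (1/3) * base_area * h
base_area = 10 * 10 = 100
base_area * h = 100 * 7 = 700
V = 700 / 3
V = 233.33
233.33 cm^3


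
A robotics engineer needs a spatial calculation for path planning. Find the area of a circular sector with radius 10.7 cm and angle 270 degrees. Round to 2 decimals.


Shape: circular sector
Radius r = 10.7 cm, Angle = 270 degrees
Formula: A = (angle/360) * pi * r^2
r^2 = 114.49
Fraction of circle = 270/360
A = (270/360) * pi * 114.49
A = 85.8675 * pi
A = 269.76
269.76 cm^2


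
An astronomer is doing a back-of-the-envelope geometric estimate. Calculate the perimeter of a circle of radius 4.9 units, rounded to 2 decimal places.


Shape: circle
Radius r = 4.9 units
Formula: C = 2 * pi * r
C = 2 * pi * 4.9
C = 9.8 * pi
C = 30.79
30.79 units


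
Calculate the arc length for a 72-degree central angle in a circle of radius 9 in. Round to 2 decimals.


Shape: circular arc
Radius r = 9 in, Angle = 72 degrees
Formula: L = (angle/360) * 2 * pi * r
2 * pi * r = 18 * pi
L = (72/360) * 18 * pi
L = 3.6 * pi
L = 11.31
11.31 in


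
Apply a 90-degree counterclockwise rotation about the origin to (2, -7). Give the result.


Transformation: rotation about the origin
Original point: (2, -7)
Rule for 90 deg counterclockwise: (x, y) -> (-y, x)
Apply: (2, -7) -> (7, 2)
(7, 2)


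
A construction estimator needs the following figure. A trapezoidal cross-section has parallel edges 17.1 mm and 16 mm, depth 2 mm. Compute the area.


Shape: trapezoid
Parallel sides a = 17.1 mm, b = 16 mm; Height h = 2 mm
Formula: A = (a + b) * h / 2
a + b = 17.1 + 16 = 33.1
A = 33.1 * 2 / 2
A = 66.2 / 2
A = 33.1
33.1 mm^2


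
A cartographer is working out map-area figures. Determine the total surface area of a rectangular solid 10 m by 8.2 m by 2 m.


Shape: rectangular prism
l = 10 m, w = 8.2 m, h = 2 m
Formula: SA = 2(lw + lh + wh)
lw = 82, lh = 20, wh = 16.4
lw + lh + wh = 118.4
SA = 2 * 118.4
SA = 236.8
236.8 m^2


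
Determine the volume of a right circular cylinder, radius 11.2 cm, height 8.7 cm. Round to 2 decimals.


Shape: cylinder
Radius r = 11.2 cm, Height h = 8.7 cm
Formula: V = pi * r^2 * h
r^2 = 125.44
V = pi * 125.44 * 8.7
V = 1091.328 * pi
V = 3428.51
3428.51 cm^3


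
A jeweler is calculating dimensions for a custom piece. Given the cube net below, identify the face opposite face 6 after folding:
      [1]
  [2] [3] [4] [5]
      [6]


Net: cross layout. Take square 3 as the base (bottom).
Fold the four squares in the horizontal row up around 3: 2 -> left, 4 -> right, 5 wraps to the top.
Fold 1 and 6 up from 3: 1 -> back, 6 -> front.
Opposite pairs are therefore: (1, 6), (2, 4), (3, 5).
Face 6 is opposite face 1.
face 1


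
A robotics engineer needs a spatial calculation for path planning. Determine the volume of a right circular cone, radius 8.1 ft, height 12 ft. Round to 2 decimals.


Shape: cone
Radius r = 8.1 ft, Height h = 12 ft
Formula: V = (1/3) * pi * r^2 * h
r^2 = 65.61
pi * r^2 * h = pi * 65.61 * 12 = 787.32 * pi
V = 787.32 * pi / 3
V = 824.48
824.48 ft^3


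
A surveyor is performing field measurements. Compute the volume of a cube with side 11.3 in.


Shape: cube
Side s = 11.3 in
Formula: V = s^3
V = 11.3 * 11.3 * 11.3
V = 127.69 * 11.3
V = 1442.897
1442.897 in^3


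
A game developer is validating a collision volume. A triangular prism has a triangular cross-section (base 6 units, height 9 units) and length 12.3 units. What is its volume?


Shape: triangular prism
Triangle base = 6 units, triangle height = 9 units, prism length L = 12.3 units
Formula: V = (1/2 * b * h_tri) * L
Cross-section area = 0.5 * 6 * 9 = 27
V = 27 * 12.3
V = 332.1
332.1 units^3


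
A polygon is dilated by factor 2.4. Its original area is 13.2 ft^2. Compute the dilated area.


Linear scale factor k = 2.4
Original area = 13.2 ft^2
Rule: under a linear scaling by k, areas scale by k^2.
k^2 = 2.4^2 = 5.76
New area = 13.2 * 5.76
New area = 76.032
76.032 ft^2


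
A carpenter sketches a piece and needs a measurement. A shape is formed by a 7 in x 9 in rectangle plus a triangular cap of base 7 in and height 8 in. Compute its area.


Composite shape: rectangle + triangle
Rectangle area = 7 * 9 = 63
Triangle area = 0.5 * 7 * 8 = 28
Total = 63 + 28
Total = 91
91 in^2


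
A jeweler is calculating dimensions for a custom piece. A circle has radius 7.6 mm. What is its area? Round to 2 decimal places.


Shape: circle
Radius r = 7.6 mm
Formula: A = pi * r^2
r^2 = 7.6^2 = 57.76
A = pi * 57.76
A = 181.46
181.46 mm^2


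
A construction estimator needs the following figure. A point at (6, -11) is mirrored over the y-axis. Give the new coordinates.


Transformation: reflection
Original point: (6, -11)
Rule for reflection over the y-axis: (x, y) -> (-x, y)
Apply: (6, -11) -> (-6, -11)
(-6, -11)


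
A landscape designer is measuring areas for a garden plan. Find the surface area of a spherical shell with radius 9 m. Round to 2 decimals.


Shape: sphere
Radius r = 9 m
Formula: SA = 4 * pi * r^2
r^2 = 81
SA = 4 * pi * 81
SA = 324 * pi
SA = 1017.88
1017.88 m^2


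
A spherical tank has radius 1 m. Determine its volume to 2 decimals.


Shape: sphere
Radius r = 1 m
Formula: V = (4/3) * pi * r^3
r^3 = 1
(4/3) * 1 = 1.333333
V = 1.333333 * pi
V = 4.19
4.19 m^3


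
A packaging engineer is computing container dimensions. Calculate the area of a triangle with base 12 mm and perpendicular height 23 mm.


Shape: triangle
Base b = 12 mm, Height h = 23 mm
Formula: A = (1/2) * b * h
A = 0.5 * 12 * 23
A = 0.5 * 276
A = 138
138 mm^2


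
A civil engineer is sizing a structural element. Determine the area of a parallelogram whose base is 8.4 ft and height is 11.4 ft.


Shape: parallelogram
Base b = 8.4 ft, Height h = 11.4 ft
Formula: A = b * h
A = 8.4 * 11.4
A = 95.76
95.76 ft^2


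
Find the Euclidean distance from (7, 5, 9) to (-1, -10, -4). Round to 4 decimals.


3D distance between two points
P1 = (7, 5, 9), P2 = (-1, -10, -4)
Formula: d = sqrt((x2-x1)^2 + (y2-y1)^2 + (z2-z1)^2)
dx = -1 - 7 = -8
dy = -10 - 5 = -15
dz = -4 - 9 = -13
dx^2 + dy^2 + dz^2 = 64 + 225 + 169 = 458
d = sqrt(458)
d = 21.4009
21.4009 units


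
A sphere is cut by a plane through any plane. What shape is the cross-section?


Solid: sphere
Cutting plane: through any plane
Visualize the intersection of the plane with the solid's surface.
The boundary of the cut region is a circle.
circle


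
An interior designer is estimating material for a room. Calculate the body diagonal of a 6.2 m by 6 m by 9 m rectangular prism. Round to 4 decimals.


Shape: rectangular box (space diagonal)
l = 6.2 m, w = 6 m, h = 9 m
Visualize: the diagonal of the base, then a right triangle with that diagonal and the height.
Formula: d = sqrt(l^2 + w^2 + h^2)
l^2 + w^2 + h^2 = 38.44 + 36 + 81 = 155.44
d = sqrt(155.44)
d = 12.4676
12.4676 m


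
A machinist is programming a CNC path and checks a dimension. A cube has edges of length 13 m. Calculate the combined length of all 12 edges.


Shape: cube
Side s = 13 m
A cube has 12 edges, all equal.
Formula: total edge length = 12 * s
Total = 12 * 13
Total = 156
156 m


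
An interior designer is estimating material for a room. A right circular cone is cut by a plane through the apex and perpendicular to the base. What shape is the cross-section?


Solid: right circular cone
Cutting plane: through the apex and perpendicular to the base
Visualize the intersection of the plane with the solid's surface.
The boundary of the cut region is a isosceles triangle.
isosceles triangle


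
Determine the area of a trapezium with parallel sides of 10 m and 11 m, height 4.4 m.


Shape: trapezoid
Parallel sides a = 10 m, b = 11 m; Height h = 4.4 m
Formula: A = (a + b) * h / 2
a + b = 10 + 11 = 21
A = 21 * 4.4 / 2
A = 92.4 / 2
A = 46.2
46.2 m^2


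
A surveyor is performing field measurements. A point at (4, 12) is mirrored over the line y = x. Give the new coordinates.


Transformation: reflection
Original point: (4, 12)
Rule for reflection over y = x: (x, y) -> (y, x)
Apply: (4, 12) -> (12, 4)
(12, 4)


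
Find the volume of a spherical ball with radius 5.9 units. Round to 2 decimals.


Shape: sphere
Radius r = 5.9 units
Formula: V = (4/3) * pi * r^3
r^3 = 205.379
(4/3) * 205.379 = 273.838667
V = 273.838667 * pi
V = 860.29
860.29 units^3


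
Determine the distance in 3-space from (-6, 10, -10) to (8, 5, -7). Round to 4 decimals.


3D distance between two points
P1 = (-6, 10, -10), P2 = (8, 5, -7)
Formula: d = sqrt((x2-x1)^2 + (y2-y1)^2 + (z2-z1)^2)
dx = 8 - -6 = 14
dy = 5 - 10 = -5
dz = -7 - -10 = 3
dx^2 + dy^2 + dz^2 = 196 + 25 + 9 = 230
d = sqrt(230)
d = 15.1658
15.1658 units


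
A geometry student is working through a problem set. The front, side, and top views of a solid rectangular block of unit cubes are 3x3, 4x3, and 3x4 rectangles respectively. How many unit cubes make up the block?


Orthographic views of a solid rectangular block:
Front view 3 x 3 -> length = 3, height = 3
Side view 4 x 3 -> width = 4, height = 3 (consistent)
Top view 3 x 4 -> confirms length = 3, width = 4
The block is 3 x 4 x 3.
Total unit cubes = 3 * 4 * 3 = 36
36 unit cubes


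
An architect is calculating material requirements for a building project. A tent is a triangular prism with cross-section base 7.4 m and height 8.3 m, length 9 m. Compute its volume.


Shape: triangular prism
Triangle base = 7.4 m, triangle height = 8.3 m, prism length L = 9 m
Formula: V = (1/2 * b * h_tri) * L
Cross-section area = 0.5 * 7.4 * 8.3 = 30.71
V = 30.71 * 9
V = 276.39
276.39 m^3


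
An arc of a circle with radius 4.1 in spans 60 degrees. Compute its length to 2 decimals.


Shape: circular arc
Radius r = 4.1 in, Angle = 60 degrees
Formula: L = (angle/360) * 2 * pi * r
2 * pi * r = 8.2 * pi
L = (60/360) * 8.2 * pi
L = 1.366667 * pi
L = 4.29
4.29 in


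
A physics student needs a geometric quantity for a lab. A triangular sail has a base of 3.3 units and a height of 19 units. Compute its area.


Shape: triangle
Base b = 3.3 units, Height h = 19 units
Formula: A = (1/2) * b * h
A = 0.5 * 3.3 * 19
A = 0.5 * 62.7
A = 31.35
31.35 units^2


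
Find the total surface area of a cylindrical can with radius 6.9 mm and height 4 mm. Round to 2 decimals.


Shape: closed cylinder
Radius r = 6.9 mm, Height h = 4 mm
Formula: SA = 2*pi*r^2 + 2*pi*r*h = 2*pi*r*(r + h)
r + h = 10.9
2 * r * (r + h) = 2 * 6.9 * 10.9 = 150.42
SA = 150.42 * pi
SA = 472.56
472.56 mm^2


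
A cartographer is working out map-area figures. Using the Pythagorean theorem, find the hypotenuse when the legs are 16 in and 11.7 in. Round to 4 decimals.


Shape: right triangle
Legs a = 16 in, b = 11.7 in
Formula: c = sqrt(a^2 + b^2)
a^2 = 256, b^2 = 136.89
a^2 + b^2 = 392.89
c = sqrt(392.89)
c = 19.8215
19.8215 in


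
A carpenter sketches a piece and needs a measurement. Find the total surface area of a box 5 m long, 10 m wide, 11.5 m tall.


Shape: rectangular prism
l = 5 m, w = 10 m, h = 11.5 m
Formula: SA = 2(lw + lh + wh)
lw = 50, lh = 57.5, wh = 115
lw + lh + wh = 222.5
SA = 2 * 222.5
SA = 445
445 m^2


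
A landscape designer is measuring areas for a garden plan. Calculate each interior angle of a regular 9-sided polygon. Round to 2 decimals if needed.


Shape: regular nonagon (9 sides)
Formula: interior angle = (n - 2) * 180 / n
(n - 2) = 7
(n - 2) * 180 = 1260
angle = 1260 / 9
angle = 140
140 degrees


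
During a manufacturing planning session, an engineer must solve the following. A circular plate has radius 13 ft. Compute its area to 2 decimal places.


Shape: circle
Radius r = 13 ft
Formula: A = pi * r^2
r^2 = 13^2 = 169
A = pi * 169
A = 530.93
530.93 ft^2


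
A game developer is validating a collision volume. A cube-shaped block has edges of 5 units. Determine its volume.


Shape: cube
Side s = 5 units
Formula: V = s^3
V = 5 * 5 * 5
V = 25 * 5
V = 125
125 units^3


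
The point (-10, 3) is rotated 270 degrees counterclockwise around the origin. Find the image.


Transformation: rotation about the origin
Original point: (-10, 3)
Rule for 270 deg counterclockwise: (x, y) -> (y, -x)
Apply: (-10, 3) -> (3, 10)
(3, 10)


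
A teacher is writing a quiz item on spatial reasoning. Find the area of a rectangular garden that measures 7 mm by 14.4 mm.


Shape: rectangle
Length l = 7 mm, Width w = 14.4 mm
Formula: A = l * w
A = 7 * 14.4
A = 100.8
100.8 mm^2


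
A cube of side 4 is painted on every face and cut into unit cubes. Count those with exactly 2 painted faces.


Large cube: 4 x 4 x 4, cut into unit cubes.
n = 4, so n - 2 = 2
Cubes with 2 painted faces lie along the edges, excluding corners.
A cube has 12 edges; each contributes (n - 2) = 2 such cubes.
Count = 12 * 2 = 24
24 unit cubes


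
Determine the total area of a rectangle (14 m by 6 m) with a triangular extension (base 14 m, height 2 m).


Composite shape: rectangle + triangle
Rectangle area = 14 * 6 = 84
Triangle area = 0.5 * 14 * 2 = 14
Total = 84 + 14
Total = 98
98 m^2


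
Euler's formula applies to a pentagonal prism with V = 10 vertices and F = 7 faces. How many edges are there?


Polyhedron: pentagonal prism
Euler's formula for convex polyhedra: V - E + F = 2
Given: V = 10 vertices and F = 7 faces
Solve for E:
E = V + F - 2 = 10 + 7 - 2 = 15
15 edges


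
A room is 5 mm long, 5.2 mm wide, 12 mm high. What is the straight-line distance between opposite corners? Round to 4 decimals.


Shape: rectangular box (space diagonal)
l = 5 mm, w = 5.2 mm, h = 12 mm
Visualize: the diagonal of the base, then a right triangle with that diagonal and the height.
Formula: d = sqrt(l^2 + w^2 + h^2)
l^2 + w^2 + h^2 = 25 + 27.04 + 144 = 196.04
d = sqrt(196.04)
d = 14.0014
14.0014 mm


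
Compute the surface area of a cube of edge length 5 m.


Shape: cube
Side s = 5 m
A cube has 6 square faces.
Formula: SA = 6 * s^2
s^2 = 25
SA = 6 * 25
SA = 150
150 m^2


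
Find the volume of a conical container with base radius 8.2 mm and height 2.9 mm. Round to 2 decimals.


Shape: cone
Radius r = 8.2 mm, Height h = 2.9 mm
Formula: V = (1/3) * pi * r^2 * h
r^2 = 67.24
pi * r^2 * h = pi * 67.24 * 2.9 = 194.996 * pi
V = 194.996 * pi / 3
V = 204.2
204.2 mm^3


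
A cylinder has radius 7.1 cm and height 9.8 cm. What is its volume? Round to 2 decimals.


Shape: cylinder
Radius r = 7.1 cm, Height h = 9.8 cm
Formula: V = pi * r^2 * h
r^2 = 50.41
V = pi * 50.41 * 9.8
V = 494.018 * pi
V = 1552
1552 cm^3


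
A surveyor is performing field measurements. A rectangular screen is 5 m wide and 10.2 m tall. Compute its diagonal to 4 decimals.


Shape: rectangle (diagonal via Pythagoras)
Sides: 5 m and 10.2 m
Formula: d = sqrt(l^2 + w^2)
l^2 = 25, w^2 = 104.04
l^2 + w^2 = 129.04
d = sqrt(129.04)
d = 11.3596
11.3596 m


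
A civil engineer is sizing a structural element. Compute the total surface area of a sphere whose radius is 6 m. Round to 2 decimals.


Shape: sphere
Radius r = 6 m
Formula: SA = 4 * pi * r^2
r^2 = 36
SA = 4 * pi * 36
SA = 144 * pi
SA = 452.39
452.39 m^2


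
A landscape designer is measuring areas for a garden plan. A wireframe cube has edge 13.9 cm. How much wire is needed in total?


Shape: cube
Side s = 13.9 cm
A cube has 12 edges, all equal.
Formula: total edge length = 12 * s
Total = 12 * 13.9
Total = 166.8
166.8 cm


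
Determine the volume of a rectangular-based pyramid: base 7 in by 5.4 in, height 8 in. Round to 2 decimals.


Shape: rectangular pyramid
Base: 7 in x 5.4 in, Height h = 8 in
Formula: V = (1/3) * base_area * h
base_area = 7 * 5.4 = 37.8
base_area * h = 37.8 * 8 = 302.4
V = 302.4 / 3
V = 100.8
100.8 in^3


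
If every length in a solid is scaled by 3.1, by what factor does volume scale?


Linear scale factor k = 3.1
Rule: under a linear scaling by k, volumes scale by k^3.
k^3 = 3.1 * 3.1 * 3.1
k^3 = 9.61 * 3.1
k^3 = 29.791
Volume scales by a factor of 29.791.
29.791 (dimensionless)


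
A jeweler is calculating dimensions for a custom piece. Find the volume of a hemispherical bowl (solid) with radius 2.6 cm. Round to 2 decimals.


Shape: hemisphere (half of a sphere)
Radius r = 2.6 cm
Formula: V = (1/2) * (4/3) * pi * r^3 = (2/3) * pi * r^3
r^3 = 17.576
(2/3) * 17.576 = 11.717333
V = 11.717333 * pi
V = 36.81
36.81 cm^3


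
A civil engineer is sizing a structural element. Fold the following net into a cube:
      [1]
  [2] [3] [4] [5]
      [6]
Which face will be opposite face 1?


Net: cross layout. Take square 3 as the base (bottom).
Fold the four squares in the horizontal row up around 3: 2 -> left, 4 -> right, 5 wraps to the top.
Fold 1 and 6 up from 3: 1 -> back, 6 -> front.
Opposite pairs are therefore: (1, 6), (2, 4), (3, 5).
Face 1 is opposite face 6.
face 6


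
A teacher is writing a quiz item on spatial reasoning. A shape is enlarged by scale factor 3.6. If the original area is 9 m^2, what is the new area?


Linear scale factor k = 3.6
Original area = 9 m^2
Rule: under a linear scaling by k, areas scale by k^2.
k^2 = 3.6^2 = 12.96
New area = 9 * 12.96
New area = 116.64
116.64 m^2


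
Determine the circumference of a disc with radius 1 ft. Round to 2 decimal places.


Shape: circle
Radius r = 1 ft
Formula: C = 2 * pi * r
C = 2 * pi * 1
C = 2 * pi
C = 6.28
6.28 ft


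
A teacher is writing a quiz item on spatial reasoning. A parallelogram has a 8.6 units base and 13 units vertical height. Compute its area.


Shape: parallelogram
Base b = 8.6 units, Height h = 13 units
Formula: A = b * h
A = 8.6 * 13
A = 111.8
111.8 units^2


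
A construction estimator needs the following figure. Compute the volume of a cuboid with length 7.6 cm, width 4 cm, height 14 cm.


Shape: rectangular prism
l = 7.6 cm, w = 4 cm, h = 14 cm
Formula: V = l * w * h
V = 7.6 * 4 * 14
V = 30.4 * 14
V = 425.6
425.6 cm^3


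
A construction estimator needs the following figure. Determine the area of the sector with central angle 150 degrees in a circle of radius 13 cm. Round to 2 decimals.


Shape: circular sector
Radius r = 13 cm, Angle = 150 degrees
Formula: A = (angle/360) * pi * r^2
r^2 = 169
Fraction of circle = 150/360
A = (150/360) * pi * 169
A = 70.416667 * pi
A = 221.22
221.22 cm^2


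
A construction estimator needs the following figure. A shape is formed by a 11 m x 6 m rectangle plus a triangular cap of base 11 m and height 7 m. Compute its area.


Composite shape: rectangle + triangle
Rectangle area = 11 * 6 = 66
Triangle area = 0.5 * 11 * 7 = 38.5
Total = 66 + 38.5
Total = 104.5
104.5 m^2


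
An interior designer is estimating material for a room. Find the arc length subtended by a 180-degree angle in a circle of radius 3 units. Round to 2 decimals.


Shape: circular arc
Radius r = 3 units, Angle = 180 degrees
Formula: L = (angle/360) * 2 * pi * r
2 * pi * r = 6 * pi
L = (180/360) * 6 * pi
L = 3 * pi
L = 9.42
9.42 units


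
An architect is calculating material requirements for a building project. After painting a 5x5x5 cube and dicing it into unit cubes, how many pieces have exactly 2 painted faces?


Large cube: 5 x 5 x 5, cut into unit cubes.
n = 5, so n - 2 = 3
Cubes with 2 painted faces lie along the edges, excluding corners.
A cube has 12 edges; each contributes (n - 2) = 3 such cubes.
Count = 12 * 3 = 36
36 unit cubes


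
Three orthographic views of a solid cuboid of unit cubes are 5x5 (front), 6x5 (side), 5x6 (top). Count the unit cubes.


Orthographic views of a solid rectangular block:
Front view 5 x 5 -> length = 5, height = 5
Side view 6 x 5 -> width = 6, height = 5 (consistent)
Top view 5 x 6 -> confirms length = 5, width = 6
The block is 5 x 6 x 5.
Total unit cubes = 5 * 6 * 5 = 150
150 unit cubes


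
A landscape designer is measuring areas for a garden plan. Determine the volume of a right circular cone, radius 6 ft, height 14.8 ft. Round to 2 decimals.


Shape: cone
Radius r = 6 ft, Height h = 14.8 ft
Formula: V = (1/3) * pi * r^2 * h
r^2 = 36
pi * r^2 * h = pi * 36 * 14.8 = 532.8 * pi
V = 532.8 * pi / 3
V = 557.95
557.95 ft^3
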